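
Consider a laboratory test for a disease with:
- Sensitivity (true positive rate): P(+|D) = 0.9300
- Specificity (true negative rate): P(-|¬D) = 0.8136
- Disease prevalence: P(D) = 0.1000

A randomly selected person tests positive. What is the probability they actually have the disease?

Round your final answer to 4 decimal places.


Let D = has disease, + = positive test

Given:
- P(D) = 0.1000 (prevalence)
- P(+|D) = 0.9300 (sensitivity)
- P(-|¬D) = 0.8136 (specificity)
- P(+|¬D) = 0.1864 (false positive rate = 1 - specificity)

Step 1: Find P(+)
P(+) = P(+|D)P(D) + P(+|¬D)P(¬D)
     = 0.9300 × 0.1000 + 0.1864 × 0.9000
     = 0.09300000 + 0.16776000
     = 0.26076000

Step 2: Apply Bayes' theorem for P(D|+)
P(D|+) = P(+|D)P(D) / P(+)
       = 0.09300000 / 0.26076000
       = 0.3566


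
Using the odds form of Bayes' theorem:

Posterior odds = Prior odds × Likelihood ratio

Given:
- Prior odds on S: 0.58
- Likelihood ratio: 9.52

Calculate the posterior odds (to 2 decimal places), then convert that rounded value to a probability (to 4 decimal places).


Step 1: Calculate posterior odds
Posterior odds = Prior odds × LR
               = 0.58 × 9.52
               = 5.52

Step 2: Convert to probability
P(S|E) = Posterior odds / (1 + Posterior odds)
       = 5.52 / (1 + 5.52)
       = 5.52 / 6.52
       = 0.8466

The evidence increased P(S) from 0.3671 to 0.8466.


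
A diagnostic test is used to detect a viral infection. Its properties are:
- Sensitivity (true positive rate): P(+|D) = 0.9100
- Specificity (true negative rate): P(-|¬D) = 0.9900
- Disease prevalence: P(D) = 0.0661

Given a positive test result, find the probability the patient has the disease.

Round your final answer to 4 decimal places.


Let D = has disease, + = positive test

Given:
- P(D) = 0.0661 (prevalence)
- P(+|D) = 0.9100 (sensitivity)
- P(-|¬D) = 0.9900 (specificity)
- P(+|¬D) = 0.0100 (false positive rate = 1 - specificity)

Step 1: Find P(+)
P(+) = P(+|D)P(D) + P(+|¬D)P(¬D)
     = 0.9100 × 0.0661 + 0.0100 × 0.9339
     = 0.06015100 + 0.00933900
     = 0.06949000

Step 2: Apply Bayes' theorem for P(D|+)
P(D|+) = P(+|D)P(D) / P(+)
       = 0.06015100 / 0.06949000
       = 0.8656


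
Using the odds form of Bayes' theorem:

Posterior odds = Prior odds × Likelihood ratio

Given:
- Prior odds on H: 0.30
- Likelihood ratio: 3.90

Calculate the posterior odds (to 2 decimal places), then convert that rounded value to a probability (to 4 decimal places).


Step 1: Calculate posterior odds
Posterior odds = Prior odds × LR
               = 0.30 × 3.90
               = 1.17

Step 2: Convert to probability
P(H|E) = Posterior odds / (1 + Posterior odds)
       = 1.17 / (1 + 1.17)
       = 1.17 / 2.17
       = 0.5392

The evidence increased P(H) from 0.2308 to 0.5392.


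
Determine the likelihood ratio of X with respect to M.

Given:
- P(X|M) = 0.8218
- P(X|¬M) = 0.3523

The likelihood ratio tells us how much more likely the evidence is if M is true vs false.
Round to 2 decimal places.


Likelihood Ratio (LR) = P(X|M) / P(X|¬M)

LR = 0.8218 / 0.3523
   = 2.33

The evidence is 2.33 times more likely if M is true than if M is false.
LR > 1, so observing X raises the odds in favor of M.


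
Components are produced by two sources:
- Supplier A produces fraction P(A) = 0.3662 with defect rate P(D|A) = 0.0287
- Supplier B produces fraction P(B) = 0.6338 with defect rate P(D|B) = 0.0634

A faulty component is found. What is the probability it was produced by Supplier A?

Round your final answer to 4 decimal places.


Let A = from Supplier A, D = faulty

Given:
- P(A) = 0.3662, P(B) = 0.6338
- P(D|A) = 0.0287, P(D|B) = 0.0634

Step 1: Find P(D)
P(D) = P(D|A)P(A) + P(D|B)P(B)
     = 0.0287 × 0.3662 + 0.0634 × 0.6338
     = 0.01050994 + 0.04018292
     = 0.05069286

Step 2: Apply Bayes' theorem
P(A|D) = P(D|A)P(A) / P(D)
       = 0.01050994 / 0.05069286
       = 0.2073


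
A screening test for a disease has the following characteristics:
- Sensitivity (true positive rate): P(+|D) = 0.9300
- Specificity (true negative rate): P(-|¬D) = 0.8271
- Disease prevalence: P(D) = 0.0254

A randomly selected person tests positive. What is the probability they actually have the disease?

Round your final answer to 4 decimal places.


Let D = has disease, + = positive test

Given:
- P(D) = 0.0254 (prevalence)
- P(+|D) = 0.9300 (sensitivity)
- P(-|¬D) = 0.8271 (specificity)
- P(+|¬D) = 0.1729 (false positive rate = 1 - specificity)

Step 1: Find P(+)
P(+) = P(+|D)P(D) + P(+|¬D)P(¬D)
     = 0.9300 × 0.0254 + 0.1729 × 0.9746
     = 0.02362200 + 0.16850834
     = 0.19213034

Step 2: Apply Bayes' theorem for P(D|+)
P(D|+) = P(+|D)P(D) / P(+)
       = 0.02362200 / 0.19213034
       = 0.1229


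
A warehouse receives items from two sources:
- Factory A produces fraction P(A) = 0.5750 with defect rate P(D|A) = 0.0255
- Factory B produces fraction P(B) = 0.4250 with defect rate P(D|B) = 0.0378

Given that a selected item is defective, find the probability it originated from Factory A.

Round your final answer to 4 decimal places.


Let A = from Factory A, D = defective

Given:
- P(A) = 0.5750, P(B) = 0.4250
- P(D|A) = 0.0255, P(D|B) = 0.0378

Step 1: Find P(D)
P(D) = P(D|A)P(A) + P(D|B)P(B)
     = 0.0255 × 0.5750 + 0.0378 × 0.4250
     = 0.01466250 + 0.01606500
     = 0.03072750

Step 2: Apply Bayes' theorem
P(A|D) = P(D|A)P(A) / P(D)
       = 0.01466250 / 0.03072750
       = 0.4772


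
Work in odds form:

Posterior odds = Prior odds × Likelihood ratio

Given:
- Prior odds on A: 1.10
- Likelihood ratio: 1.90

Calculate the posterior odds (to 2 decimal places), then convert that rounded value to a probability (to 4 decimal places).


Step 1: Calculate posterior odds
Posterior odds = Prior odds × LR
               = 1.10 × 1.90
               = 2.09

Step 2: Convert to probability
P(A|E) = Posterior odds / (1 + Posterior odds)
       = 2.09 / (1 + 2.09)
       = 2.09 / 3.09
       = 0.6764

The evidence increased P(A) from 0.5238 to 0.6764.


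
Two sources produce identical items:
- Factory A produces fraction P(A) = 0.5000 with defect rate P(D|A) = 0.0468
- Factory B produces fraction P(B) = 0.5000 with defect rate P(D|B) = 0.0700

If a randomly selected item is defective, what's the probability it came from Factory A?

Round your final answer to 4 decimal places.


Let A = from Factory A, D = defective

Given:
- P(A) = 0.5000, P(B) = 0.5000
- P(D|A) = 0.0468, P(D|B) = 0.0700

Step 1: Find P(D)
P(D) = P(D|A)P(A) + P(D|B)P(B)
     = 0.0468 × 0.5000 + 0.0700 × 0.5000
     = 0.02340000 + 0.03500000
     = 0.05840000

Step 2: Apply Bayes' theorem
P(A|D) = P(D|A)P(A) / P(D)
       = 0.02340000 / 0.05840000
       = 0.4007


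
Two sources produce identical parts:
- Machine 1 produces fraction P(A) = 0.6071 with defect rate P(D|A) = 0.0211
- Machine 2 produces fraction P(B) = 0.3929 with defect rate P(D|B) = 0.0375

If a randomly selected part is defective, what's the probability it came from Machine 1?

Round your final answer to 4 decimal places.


Let A = from Machine 1, D = defective

Given:
- P(A) = 0.6071, P(B) = 0.3929
- P(D|A) = 0.0211, P(D|B) = 0.0375

Step 1: Find P(D)
P(D) = P(D|A)P(A) + P(D|B)P(B)
     = 0.0211 × 0.6071 + 0.0375 × 0.3929
     = 0.01280981 + 0.01473375
     = 0.02754356

Step 2: Apply Bayes' theorem
P(A|D) = P(D|A)P(A) / P(D)
       = 0.01280981 / 0.02754356
       = 0.4651


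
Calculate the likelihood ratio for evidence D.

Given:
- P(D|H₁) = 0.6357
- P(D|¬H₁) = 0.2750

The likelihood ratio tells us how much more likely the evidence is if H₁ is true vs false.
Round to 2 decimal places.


Likelihood Ratio (LR) = P(D|H₁) / P(D|¬H₁)

LR = 0.6357 / 0.2750
   = 2.31

The evidence is 2.31 times more likely if H₁ is true than if H₁ is false.
Because LR exceeds 1, D is evidence for H₁.


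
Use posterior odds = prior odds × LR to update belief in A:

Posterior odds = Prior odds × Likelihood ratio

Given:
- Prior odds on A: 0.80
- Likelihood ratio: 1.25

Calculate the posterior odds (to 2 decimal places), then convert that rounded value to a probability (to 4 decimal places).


Step 1: Calculate posterior odds
Posterior odds = Prior odds × LR
               = 0.80 × 1.25
               = 1.00

Step 2: Convert to probability
P(A|E) = Posterior odds / (1 + Posterior odds)
       = 1.00 / (1 + 1.00)
       = 1.00 / 2.00
       = 0.5000

The evidence increased P(A) from 0.4444 to 0.5000.


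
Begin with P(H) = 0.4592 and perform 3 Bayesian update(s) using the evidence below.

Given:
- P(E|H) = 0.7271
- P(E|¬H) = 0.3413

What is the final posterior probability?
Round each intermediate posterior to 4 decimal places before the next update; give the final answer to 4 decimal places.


Sequential Bayesian updating:

Initial prior: P(H) = 0.4592

Update 1:
  P(E) = 0.7271 × 0.4592 + 0.3413 × 0.5408 = 0.33388432 + 0.18457504 = 0.51845936
  P(H|E) = 0.33388432 / 0.51845936 = 0.6440

Update 2:
  P(E) = 0.7271 × 0.6440 + 0.3413 × 0.3560 = 0.46825240 + 0.12150280 = 0.58975520
  P(H|E) = 0.46825240 / 0.58975520 = 0.7940

Update 3:
  P(E) = 0.7271 × 0.7940 + 0.3413 × 0.2060 = 0.57731740 + 0.07030780 = 0.64762520
  P(H|E) = 0.57731740 / 0.64762520 = 0.8914

Final posterior: 0.8914


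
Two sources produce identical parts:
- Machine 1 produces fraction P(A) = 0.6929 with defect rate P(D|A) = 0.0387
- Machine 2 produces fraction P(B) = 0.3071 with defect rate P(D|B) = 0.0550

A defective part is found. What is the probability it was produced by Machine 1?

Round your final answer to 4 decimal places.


Let A = from Machine 1, D = defective

Given:
- P(A) = 0.6929, P(B) = 0.3071
- P(D|A) = 0.0387, P(D|B) = 0.0550

Step 1: Find P(D)
P(D) = P(D|A)P(A) + P(D|B)P(B)
     = 0.0387 × 0.6929 + 0.0550 × 0.3071
     = 0.02681523 + 0.01689050
     = 0.04370573

Step 2: Apply Bayes' theorem
P(A|D) = P(D|A)P(A) / P(D)
       = 0.02681523 / 0.04370573
       = 0.6135


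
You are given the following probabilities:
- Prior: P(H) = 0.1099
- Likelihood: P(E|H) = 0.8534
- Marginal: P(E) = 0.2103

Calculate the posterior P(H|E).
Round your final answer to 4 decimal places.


Using Bayes' theorem:

P(H|E) = P(E|H) × P(H) / P(E)
       = 0.8534 × 0.1099 / 0.2103
       = 0.09378866 / 0.2103
       = 0.4460

The evidence strengthens our belief in H.
Prior: 0.1099 → Posterior: 0.4460


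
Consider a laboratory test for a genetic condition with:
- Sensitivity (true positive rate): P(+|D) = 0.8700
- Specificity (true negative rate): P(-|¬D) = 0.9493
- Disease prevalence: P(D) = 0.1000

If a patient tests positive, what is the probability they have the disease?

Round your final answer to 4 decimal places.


Let D = has disease, + = positive test

Given:
- P(D) = 0.1000 (prevalence)
- P(+|D) = 0.8700 (sensitivity)
- P(-|¬D) = 0.9493 (specificity)
- P(+|¬D) = 0.0507 (false positive rate = 1 - specificity)

Step 1: Find P(+)
P(+) = P(+|D)P(D) + P(+|¬D)P(¬D)
     = 0.8700 × 0.1000 + 0.0507 × 0.9000
     = 0.08700000 + 0.04563000
     = 0.13263000

Step 2: Apply Bayes' theorem for P(D|+)
P(D|+) = P(+|D)P(D) / P(+)
       = 0.08700000 / 0.13263000
       = 0.6560


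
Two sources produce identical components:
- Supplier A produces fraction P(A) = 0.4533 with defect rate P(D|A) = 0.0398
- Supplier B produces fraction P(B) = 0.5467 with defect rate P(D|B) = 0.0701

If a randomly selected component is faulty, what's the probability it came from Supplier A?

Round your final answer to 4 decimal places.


Let A = from Supplier A, D = faulty

Given:
- P(A) = 0.4533, P(B) = 0.5467
- P(D|A) = 0.0398, P(D|B) = 0.0701

Step 1: Find P(D)
P(D) = P(D|A)P(A) + P(D|B)P(B)
     = 0.0398 × 0.4533 + 0.0701 × 0.5467
     = 0.01804134 + 0.03832367
     = 0.05636501

Step 2: Apply Bayes' theorem
P(A|D) = P(D|A)P(A) / P(D)
       = 0.01804134 / 0.05636501
       = 0.3201


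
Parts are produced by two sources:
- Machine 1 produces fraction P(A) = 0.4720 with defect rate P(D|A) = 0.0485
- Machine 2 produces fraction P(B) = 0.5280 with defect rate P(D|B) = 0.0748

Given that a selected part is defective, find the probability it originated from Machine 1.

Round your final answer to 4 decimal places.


Let A = from Machine 1, D = defective

Given:
- P(A) = 0.4720, P(B) = 0.5280
- P(D|A) = 0.0485, P(D|B) = 0.0748

Step 1: Find P(D)
P(D) = P(D|A)P(A) + P(D|B)P(B)
     = 0.0485 × 0.4720 + 0.0748 × 0.5280
     = 0.02289200 + 0.03949440
     = 0.06238640

Step 2: Apply Bayes' theorem
P(A|D) = P(D|A)P(A) / P(D)
       = 0.02289200 / 0.06238640
       = 0.3669


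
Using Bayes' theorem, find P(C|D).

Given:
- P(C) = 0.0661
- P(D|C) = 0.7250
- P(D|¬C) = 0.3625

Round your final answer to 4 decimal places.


Bayes' theorem: P(C|D) = P(D|C) × P(C) / P(D)

Step 1: Calculate P(D) using law of total probability
P(D) = P(D|C)P(C) + P(D|¬C)P(¬C)
     = 0.7250 × 0.0661 + 0.3625 × 0.9339
     = 0.04792250 + 0.33853875
     = 0.38646125

Step 2: Apply Bayes' theorem
P(C|D) = P(D|C) × P(C) / P(D)
       = 0.04792250 / 0.38646125
       = 0.1240


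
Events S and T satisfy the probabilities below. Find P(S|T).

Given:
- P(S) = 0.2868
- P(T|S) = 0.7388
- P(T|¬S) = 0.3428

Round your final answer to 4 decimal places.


Bayes' theorem: P(S|T) = P(T|S) × P(S) / P(T)

Step 1: Calculate P(T) using law of total probability
P(T) = P(T|S)P(S) + P(T|¬S)P(¬S)
     = 0.7388 × 0.2868 + 0.3428 × 0.7132
     = 0.21188784 + 0.24448496
     = 0.45637280

Step 2: Apply Bayes' theorem
P(S|T) = P(T|S) × P(S) / P(T)
       = 0.21188784 / 0.45637280
       = 0.4643


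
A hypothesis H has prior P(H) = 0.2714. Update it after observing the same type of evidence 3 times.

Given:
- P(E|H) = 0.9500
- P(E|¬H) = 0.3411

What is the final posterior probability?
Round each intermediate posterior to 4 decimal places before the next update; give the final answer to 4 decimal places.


Sequential Bayesian updating:

Initial prior: P(H) = 0.2714

Update 1:
  P(E) = 0.9500 × 0.2714 + 0.3411 × 0.7286 = 0.25783000 + 0.24852546 = 0.50635546
  P(H|E) = 0.25783000 / 0.50635546 = 0.5092

Update 2:
  P(E) = 0.9500 × 0.5092 + 0.3411 × 0.4908 = 0.48374000 + 0.16741188 = 0.65115188
  P(H|E) = 0.48374000 / 0.65115188 = 0.7429

Update 3:
  P(E) = 0.9500 × 0.7429 + 0.3411 × 0.2571 = 0.70575500 + 0.08769681 = 0.79345181
  P(H|E) = 0.70575500 / 0.79345181 = 0.8895

Final posterior: 0.8895


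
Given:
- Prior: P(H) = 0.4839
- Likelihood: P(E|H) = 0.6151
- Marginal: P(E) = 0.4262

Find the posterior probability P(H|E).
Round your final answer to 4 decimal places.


Using Bayes' theorem:

P(H|E) = P(E|H) × P(H) / P(E)
       = 0.6151 × 0.4839 / 0.4262
       = 0.29764689 / 0.4262
       = 0.6984

The evidence strengthens our belief in H.
Prior: 0.4839 → Posterior: 0.6984


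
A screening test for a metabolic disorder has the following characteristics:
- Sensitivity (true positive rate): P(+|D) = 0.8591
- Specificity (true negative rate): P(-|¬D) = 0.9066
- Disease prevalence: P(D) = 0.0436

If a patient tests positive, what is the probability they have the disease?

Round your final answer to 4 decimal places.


Let D = has disease, + = positive test

Given:
- P(D) = 0.0436 (prevalence)
- P(+|D) = 0.8591 (sensitivity)
- P(-|¬D) = 0.9066 (specificity)
- P(+|¬D) = 0.0934 (false positive rate = 1 - specificity)

Step 1: Find P(+)
P(+) = P(+|D)P(D) + P(+|¬D)P(¬D)
     = 0.8591 × 0.0436 + 0.0934 × 0.9564
     = 0.03745676 + 0.08932776
     = 0.12678452

Step 2: Apply Bayes' theorem for P(D|+)
P(D|+) = P(+|D)P(D) / P(+)
       = 0.03745676 / 0.12678452
       = 0.2954


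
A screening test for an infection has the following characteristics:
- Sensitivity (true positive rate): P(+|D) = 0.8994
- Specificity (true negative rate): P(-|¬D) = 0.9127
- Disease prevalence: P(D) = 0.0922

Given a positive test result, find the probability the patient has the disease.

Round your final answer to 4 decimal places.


Let D = has disease, + = positive test

Given:
- P(D) = 0.0922 (prevalence)
- P(+|D) = 0.8994 (sensitivity)
- P(-|¬D) = 0.9127 (specificity)
- P(+|¬D) = 0.0873 (false positive rate = 1 - specificity)

Step 1: Find P(+)
P(+) = P(+|D)P(D) + P(+|¬D)P(¬D)
     = 0.8994 × 0.0922 + 0.0873 × 0.9078
     = 0.08292468 + 0.07925094
     = 0.16217562

Step 2: Apply Bayes' theorem for P(D|+)
P(D|+) = P(+|D)P(D) / P(+)
       = 0.08292468 / 0.16217562
       = 0.5113


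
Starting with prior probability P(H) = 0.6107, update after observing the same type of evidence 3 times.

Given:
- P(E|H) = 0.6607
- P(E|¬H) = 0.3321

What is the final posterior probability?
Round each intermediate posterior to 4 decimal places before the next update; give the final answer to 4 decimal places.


Sequential Bayesian updating:

Initial prior: P(H) = 0.6107

Update 1:
  P(E) = 0.6607 × 0.6107 + 0.3321 × 0.3893 = 0.40348949 + 0.12928653 = 0.53277602
  P(H|E) = 0.40348949 / 0.53277602 = 0.7573

Update 2:
  P(E) = 0.6607 × 0.7573 + 0.3321 × 0.2427 = 0.50034811 + 0.08060067 = 0.58094878
  P(H|E) = 0.50034811 / 0.58094878 = 0.8613

Update 3:
  P(E) = 0.6607 × 0.8613 + 0.3321 × 0.1387 = 0.56906091 + 0.04606227 = 0.61512318
  P(H|E) = 0.56906091 / 0.61512318 = 0.9251

Final posterior: 0.9251


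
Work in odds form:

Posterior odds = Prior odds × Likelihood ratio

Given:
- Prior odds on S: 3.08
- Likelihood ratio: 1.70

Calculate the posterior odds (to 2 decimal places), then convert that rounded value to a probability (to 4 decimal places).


Step 1: Calculate posterior odds
Posterior odds = Prior odds × LR
               = 3.08 × 1.70
               = 5.24

Step 2: Convert to probability
P(S|E) = Posterior odds / (1 + Posterior odds)
       = 5.24 / (1 + 5.24)
       = 5.24 / 6.24
       = 0.8397

The evidence increased P(S) from 0.7549 to 0.8397.


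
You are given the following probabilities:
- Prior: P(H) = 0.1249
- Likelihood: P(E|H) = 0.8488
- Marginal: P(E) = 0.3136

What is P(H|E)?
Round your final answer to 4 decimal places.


Using Bayes' theorem:

P(H|E) = P(E|H) × P(H) / P(E)
       = 0.8488 × 0.1249 / 0.3136
       = 0.10601512 / 0.3136
       = 0.3381

The evidence strengthens our belief in H.
Prior: 0.1249 → Posterior: 0.3381


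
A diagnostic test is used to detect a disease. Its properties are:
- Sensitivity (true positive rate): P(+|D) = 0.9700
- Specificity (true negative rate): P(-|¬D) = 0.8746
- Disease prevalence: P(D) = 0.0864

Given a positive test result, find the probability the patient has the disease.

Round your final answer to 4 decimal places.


Let D = has disease, + = positive test

Given:
- P(D) = 0.0864 (prevalence)
- P(+|D) = 0.9700 (sensitivity)
- P(-|¬D) = 0.8746 (specificity)
- P(+|¬D) = 0.1254 (false positive rate = 1 - specificity)

Step 1: Find P(+)
P(+) = P(+|D)P(D) + P(+|¬D)P(¬D)
     = 0.9700 × 0.0864 + 0.1254 × 0.9136
     = 0.08380800 + 0.11456544
     = 0.19837344

Step 2: Apply Bayes' theorem for P(D|+)
P(D|+) = P(+|D)P(D) / P(+)
       = 0.08380800 / 0.19837344
       = 0.4225


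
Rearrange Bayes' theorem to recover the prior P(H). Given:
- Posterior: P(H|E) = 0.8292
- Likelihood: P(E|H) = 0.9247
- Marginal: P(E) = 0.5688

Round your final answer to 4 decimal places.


From Bayes' theorem: P(H|E) = P(E|H) × P(H) / P(E)

Rearranging for P(H):
P(H) = P(H|E) × P(E) / P(E|H)
     = 0.8292 × 0.5688 / 0.9247
     = 0.47164896 / 0.9247
     = 0.5101


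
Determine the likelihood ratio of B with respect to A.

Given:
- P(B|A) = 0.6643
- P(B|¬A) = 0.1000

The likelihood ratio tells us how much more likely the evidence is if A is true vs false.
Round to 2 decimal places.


Likelihood Ratio (LR) = P(B|A) / P(B|¬A)

LR = 0.6643 / 0.1000
   = 6.64

The evidence is 6.64 times more likely if A is true than if A is false.
Since LR > 1, the evidence supports A over ¬A.


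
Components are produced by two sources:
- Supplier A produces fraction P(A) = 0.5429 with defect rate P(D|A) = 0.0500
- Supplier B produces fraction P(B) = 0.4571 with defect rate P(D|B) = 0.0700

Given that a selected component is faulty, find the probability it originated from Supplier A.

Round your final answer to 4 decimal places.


Let A = from Supplier A, D = faulty

Given:
- P(A) = 0.5429, P(B) = 0.4571
- P(D|A) = 0.0500, P(D|B) = 0.0700

Step 1: Find P(D)
P(D) = P(D|A)P(A) + P(D|B)P(B)
     = 0.0500 × 0.5429 + 0.0700 × 0.4571
     = 0.02714500 + 0.03199700
     = 0.05914200

Step 2: Apply Bayes' theorem
P(A|D) = P(D|A)P(A) / P(D)
       = 0.02714500 / 0.05914200
       = 0.4590


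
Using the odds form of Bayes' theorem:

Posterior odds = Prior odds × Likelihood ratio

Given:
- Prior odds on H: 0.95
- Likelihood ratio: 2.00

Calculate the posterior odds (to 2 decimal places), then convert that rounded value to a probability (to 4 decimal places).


Step 1: Calculate posterior odds
Posterior odds = Prior odds × LR
               = 0.95 × 2.00
               = 1.90

Step 2: Convert to probability
P(H|E) = Posterior odds / (1 + Posterior odds)
       = 1.90 / (1 + 1.90)
       = 1.90 / 2.90
       = 0.6552

The evidence increased P(H) from 0.4872 to 0.6552.


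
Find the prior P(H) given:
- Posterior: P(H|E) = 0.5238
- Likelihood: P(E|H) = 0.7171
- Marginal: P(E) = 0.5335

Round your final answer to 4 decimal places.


From Bayes' theorem: P(H|E) = P(E|H) × P(H) / P(E)

Rearranging for P(H):
P(H) = P(H|E) × P(E) / P(E|H)
     = 0.5238 × 0.5335 / 0.7171
     = 0.27944730 / 0.7171
     = 0.3897


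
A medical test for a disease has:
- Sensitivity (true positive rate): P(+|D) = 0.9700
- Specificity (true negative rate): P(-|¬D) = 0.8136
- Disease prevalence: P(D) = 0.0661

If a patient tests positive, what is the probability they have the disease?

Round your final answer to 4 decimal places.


Let D = has disease, + = positive test

Given:
- P(D) = 0.0661 (prevalence)
- P(+|D) = 0.9700 (sensitivity)
- P(-|¬D) = 0.8136 (specificity)
- P(+|¬D) = 0.1864 (false positive rate = 1 - specificity)

Step 1: Find P(+)
P(+) = P(+|D)P(D) + P(+|¬D)P(¬D)
     = 0.9700 × 0.0661 + 0.1864 × 0.9339
     = 0.06411700 + 0.17407896
     = 0.23819596

Step 2: Apply Bayes' theorem for P(D|+)
P(D|+) = P(+|D)P(D) / P(+)
       = 0.06411700 / 0.23819596
       = 0.2692


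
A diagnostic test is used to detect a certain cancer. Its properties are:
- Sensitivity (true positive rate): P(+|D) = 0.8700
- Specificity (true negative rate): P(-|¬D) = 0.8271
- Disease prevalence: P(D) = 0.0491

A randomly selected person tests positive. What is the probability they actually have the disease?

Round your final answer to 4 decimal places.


Let D = has disease, + = positive test

Given:
- P(D) = 0.0491 (prevalence)
- P(+|D) = 0.8700 (sensitivity)
- P(-|¬D) = 0.8271 (specificity)
- P(+|¬D) = 0.1729 (false positive rate = 1 - specificity)

Step 1: Find P(+)
P(+) = P(+|D)P(D) + P(+|¬D)P(¬D)
     = 0.8700 × 0.0491 + 0.1729 × 0.9509
     = 0.04271700 + 0.16441061
     = 0.20712761

Step 2: Apply Bayes' theorem for P(D|+)
P(D|+) = P(+|D)P(D) / P(+)
       = 0.04271700 / 0.20712761
       = 0.2062


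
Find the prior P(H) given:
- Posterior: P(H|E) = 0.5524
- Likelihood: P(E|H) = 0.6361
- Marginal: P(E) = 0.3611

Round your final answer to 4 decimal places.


From Bayes' theorem: P(H|E) = P(E|H) × P(H) / P(E)

Rearranging for P(H):
P(H) = P(H|E) × P(E) / P(E|H)
     = 0.5524 × 0.3611 / 0.6361
     = 0.19947164 / 0.6361
     = 0.3136


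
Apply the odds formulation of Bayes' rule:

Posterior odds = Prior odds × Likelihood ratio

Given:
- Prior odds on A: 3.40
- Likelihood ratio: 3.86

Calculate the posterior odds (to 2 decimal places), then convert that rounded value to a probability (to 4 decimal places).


Step 1: Calculate posterior odds
Posterior odds = Prior odds × LR
               = 3.40 × 3.86
               = 13.12

Step 2: Convert to probability
P(A|E) = Posterior odds / (1 + Posterior odds)
       = 13.12 / (1 + 13.12)
       = 13.12 / 14.12
       = 0.9292

The evidence increased P(A) from 0.7727 to 0.9292.


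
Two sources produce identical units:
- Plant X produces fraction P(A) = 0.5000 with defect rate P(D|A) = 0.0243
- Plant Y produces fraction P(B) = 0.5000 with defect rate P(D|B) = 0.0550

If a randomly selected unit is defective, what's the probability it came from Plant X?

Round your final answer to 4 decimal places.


Let A = from Plant X, D = defective

Given:
- P(A) = 0.5000, P(B) = 0.5000
- P(D|A) = 0.0243, P(D|B) = 0.0550

Step 1: Find P(D)
P(D) = P(D|A)P(A) + P(D|B)P(B)
     = 0.0243 × 0.5000 + 0.0550 × 0.5000
     = 0.01215000 + 0.02750000
     = 0.03965000

Step 2: Apply Bayes' theorem
P(A|D) = P(D|A)P(A) / P(D)
       = 0.01215000 / 0.03965000
       = 0.3064


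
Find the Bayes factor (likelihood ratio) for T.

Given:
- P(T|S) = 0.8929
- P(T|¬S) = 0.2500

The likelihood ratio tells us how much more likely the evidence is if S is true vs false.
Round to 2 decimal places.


Likelihood Ratio (LR) = P(T|S) / P(T|¬S)

LR = 0.8929 / 0.2500
   = 3.57

The evidence is 3.57 times more likely if S is true than if S is false.
LR > 1, so observing T raises the odds in favor of S.


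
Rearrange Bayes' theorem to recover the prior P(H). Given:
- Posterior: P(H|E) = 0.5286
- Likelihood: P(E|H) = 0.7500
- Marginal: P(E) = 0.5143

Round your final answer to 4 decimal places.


From Bayes' theorem: P(H|E) = P(E|H) × P(H) / P(E)

Rearranging for P(H):
P(H) = P(H|E) × P(E) / P(E|H)
     = 0.5286 × 0.5143 / 0.7500
     = 0.27185898 / 0.7500
     = 0.3625


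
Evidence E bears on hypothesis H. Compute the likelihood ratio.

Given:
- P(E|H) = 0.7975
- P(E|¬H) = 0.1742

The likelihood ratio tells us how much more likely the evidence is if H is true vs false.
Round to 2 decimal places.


Likelihood Ratio (LR) = P(E|H) / P(E|¬H)

LR = 0.7975 / 0.1742
   = 4.58

The evidence is 4.58 times more likely if H is true than if H is false.
Since LR > 1, the evidence supports H over ¬H.


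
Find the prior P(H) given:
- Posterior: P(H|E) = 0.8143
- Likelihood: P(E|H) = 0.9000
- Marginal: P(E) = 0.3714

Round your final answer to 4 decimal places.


From Bayes' theorem: P(H|E) = P(E|H) × P(H) / P(E)

Rearranging for P(H):
P(H) = P(H|E) × P(E) / P(E|H)
     = 0.8143 × 0.3714 / 0.9000
     = 0.30243102 / 0.9000
     = 0.3360


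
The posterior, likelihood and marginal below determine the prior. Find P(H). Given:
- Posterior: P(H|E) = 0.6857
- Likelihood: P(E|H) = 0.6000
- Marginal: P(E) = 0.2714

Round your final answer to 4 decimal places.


From Bayes' theorem: P(H|E) = P(E|H) × P(H) / P(E)

Rearranging for P(H):
P(H) = P(H|E) × P(E) / P(E|H)
     = 0.6857 × 0.2714 / 0.6000
     = 0.18609898 / 0.6000
     = 0.3102


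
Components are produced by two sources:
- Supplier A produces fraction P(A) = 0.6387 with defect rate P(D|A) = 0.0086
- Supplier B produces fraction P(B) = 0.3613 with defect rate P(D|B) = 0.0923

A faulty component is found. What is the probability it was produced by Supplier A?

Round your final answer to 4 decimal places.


Let A = from Supplier A, D = faulty

Given:
- P(A) = 0.6387, P(B) = 0.3613
- P(D|A) = 0.0086, P(D|B) = 0.0923

Step 1: Find P(D)
P(D) = P(D|A)P(A) + P(D|B)P(B)
     = 0.0086 × 0.6387 + 0.0923 × 0.3613
     = 0.00549282 + 0.03334799
     = 0.03884081

Step 2: Apply Bayes' theorem
P(A|D) = P(D|A)P(A) / P(D)
       = 0.00549282 / 0.03884081
       = 0.1414


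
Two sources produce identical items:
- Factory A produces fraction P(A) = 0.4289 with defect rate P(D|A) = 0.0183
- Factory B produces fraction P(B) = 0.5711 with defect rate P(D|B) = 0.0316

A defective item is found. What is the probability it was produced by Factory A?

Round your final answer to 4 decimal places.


Let A = from Factory A, D = defective

Given:
- P(A) = 0.4289, P(B) = 0.5711
- P(D|A) = 0.0183, P(D|B) = 0.0316

Step 1: Find P(D)
P(D) = P(D|A)P(A) + P(D|B)P(B)
     = 0.0183 × 0.4289 + 0.0316 × 0.5711
     = 0.00784887 + 0.01804676
     = 0.02589563

Step 2: Apply Bayes' theorem
P(A|D) = P(D|A)P(A) / P(D)
       = 0.00784887 / 0.02589563
       = 0.3031


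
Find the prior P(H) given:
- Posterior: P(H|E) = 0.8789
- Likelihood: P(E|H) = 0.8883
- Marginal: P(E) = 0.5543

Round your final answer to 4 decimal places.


From Bayes' theorem: P(H|E) = P(E|H) × P(H) / P(E)

Rearranging for P(H):
P(H) = P(H|E) × P(E) / P(E|H)
     = 0.8789 × 0.5543 / 0.8883
     = 0.48717427 / 0.8883
     = 0.5484


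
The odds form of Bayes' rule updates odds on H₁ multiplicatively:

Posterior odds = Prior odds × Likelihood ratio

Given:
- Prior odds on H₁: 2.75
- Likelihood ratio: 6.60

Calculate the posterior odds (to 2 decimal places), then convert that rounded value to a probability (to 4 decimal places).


Step 1: Calculate posterior odds
Posterior odds = Prior odds × LR
               = 2.75 × 6.60
               = 18.15

Step 2: Convert to probability
P(H₁|E) = Posterior odds / (1 + Posterior odds)
       = 18.15 / (1 + 18.15)
       = 18.15 / 19.15
       = 0.9478

The evidence increased P(H₁) from 0.7333 to 0.9478.


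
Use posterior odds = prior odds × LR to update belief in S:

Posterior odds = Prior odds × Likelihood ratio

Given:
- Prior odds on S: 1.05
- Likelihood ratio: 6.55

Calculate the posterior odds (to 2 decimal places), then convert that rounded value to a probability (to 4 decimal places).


Step 1: Calculate posterior odds
Posterior odds = Prior odds × LR
               = 1.05 × 6.55
               = 6.88

Step 2: Convert to probability
P(S|E) = Posterior odds / (1 + Posterior odds)
       = 6.88 / (1 + 6.88)
       = 6.88 / 7.88
       = 0.8731

The evidence increased P(S) from 0.5122 to 0.8731.


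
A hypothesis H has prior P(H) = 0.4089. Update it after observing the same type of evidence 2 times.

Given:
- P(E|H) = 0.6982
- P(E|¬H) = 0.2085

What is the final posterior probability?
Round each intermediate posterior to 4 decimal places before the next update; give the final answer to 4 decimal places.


Sequential Bayesian updating:

Initial prior: P(H) = 0.4089

Update 1:
  P(E) = 0.6982 × 0.4089 + 0.2085 × 0.5911 = 0.28549398 + 0.12324435 = 0.40873833
  P(H|E) = 0.28549398 / 0.40873833 = 0.6985

Update 2:
  P(E) = 0.6982 × 0.6985 + 0.2085 × 0.3015 = 0.48769270 + 0.06286275 = 0.55055545
  P(H|E) = 0.48769270 / 0.55055545 = 0.8858

Final posterior: 0.8858


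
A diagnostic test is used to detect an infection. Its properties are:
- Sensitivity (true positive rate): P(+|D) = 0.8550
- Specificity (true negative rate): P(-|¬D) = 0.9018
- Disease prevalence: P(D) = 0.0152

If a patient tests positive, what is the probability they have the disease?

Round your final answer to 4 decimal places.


Let D = has disease, + = positive test

Given:
- P(D) = 0.0152 (prevalence)
- P(+|D) = 0.8550 (sensitivity)
- P(-|¬D) = 0.9018 (specificity)
- P(+|¬D) = 0.0982 (false positive rate = 1 - specificity)

Step 1: Find P(+)
P(+) = P(+|D)P(D) + P(+|¬D)P(¬D)
     = 0.8550 × 0.0152 + 0.0982 × 0.9848
     = 0.01299600 + 0.09670736
     = 0.10970336

Step 2: Apply Bayes' theorem for P(D|+)
P(D|+) = P(+|D)P(D) / P(+)
       = 0.01299600 / 0.10970336
       = 0.1185


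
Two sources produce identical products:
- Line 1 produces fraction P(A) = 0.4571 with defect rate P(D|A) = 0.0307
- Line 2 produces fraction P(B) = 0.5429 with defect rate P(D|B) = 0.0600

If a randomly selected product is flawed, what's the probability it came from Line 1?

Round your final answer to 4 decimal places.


Let A = from Line 1, D = flawed

Given:
- P(A) = 0.4571, P(B) = 0.5429
- P(D|A) = 0.0307, P(D|B) = 0.0600

Step 1: Find P(D)
P(D) = P(D|A)P(A) + P(D|B)P(B)
     = 0.0307 × 0.4571 + 0.0600 × 0.5429
     = 0.01403297 + 0.03257400
     = 0.04660697

Step 2: Apply Bayes' theorem
P(A|D) = P(D|A)P(A) / P(D)
       = 0.01403297 / 0.04660697
       = 0.3011


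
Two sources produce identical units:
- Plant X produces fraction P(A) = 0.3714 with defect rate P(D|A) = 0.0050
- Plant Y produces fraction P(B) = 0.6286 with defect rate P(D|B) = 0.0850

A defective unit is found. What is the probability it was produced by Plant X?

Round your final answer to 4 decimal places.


Let A = from Plant X, D = defective

Given:
- P(A) = 0.3714, P(B) = 0.6286
- P(D|A) = 0.0050, P(D|B) = 0.0850

Step 1: Find P(D)
P(D) = P(D|A)P(A) + P(D|B)P(B)
     = 0.0050 × 0.3714 + 0.0850 × 0.6286
     = 0.00185700 + 0.05343100
     = 0.05528800

Step 2: Apply Bayes' theorem
P(A|D) = P(D|A)P(A) / P(D)
       = 0.00185700 / 0.05528800
       = 0.0336


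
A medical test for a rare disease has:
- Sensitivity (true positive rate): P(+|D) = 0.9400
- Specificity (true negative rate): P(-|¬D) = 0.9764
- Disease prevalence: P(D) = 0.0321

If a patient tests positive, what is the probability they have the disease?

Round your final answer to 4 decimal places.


Let D = has disease, + = positive test

Given:
- P(D) = 0.0321 (prevalence)
- P(+|D) = 0.9400 (sensitivity)
- P(-|¬D) = 0.9764 (specificity)
- P(+|¬D) = 0.0236 (false positive rate = 1 - specificity)

Step 1: Find P(+)
P(+) = P(+|D)P(D) + P(+|¬D)P(¬D)
     = 0.9400 × 0.0321 + 0.0236 × 0.9679
     = 0.03017400 + 0.02284244
     = 0.05301644

Step 2: Apply Bayes' theorem for P(D|+)
P(D|+) = P(+|D)P(D) / P(+)
       = 0.03017400 / 0.05301644
       = 0.5691


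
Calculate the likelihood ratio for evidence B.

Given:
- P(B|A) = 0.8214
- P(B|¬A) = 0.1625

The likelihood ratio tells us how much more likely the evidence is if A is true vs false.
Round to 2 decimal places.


Likelihood Ratio (LR) = P(B|A) / P(B|¬A)

LR = 0.8214 / 0.1625
   = 5.05

The evidence is 5.05 times more likely if A is true than if A is false.
LR > 1, so observing B raises the odds in favor of A.


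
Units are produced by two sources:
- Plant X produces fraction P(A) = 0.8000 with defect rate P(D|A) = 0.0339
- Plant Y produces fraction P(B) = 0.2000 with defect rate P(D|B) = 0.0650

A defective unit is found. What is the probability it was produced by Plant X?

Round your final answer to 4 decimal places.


Let A = from Plant X, D = defective

Given:
- P(A) = 0.8000, P(B) = 0.2000
- P(D|A) = 0.0339, P(D|B) = 0.0650

Step 1: Find P(D)
P(D) = P(D|A)P(A) + P(D|B)P(B)
     = 0.0339 × 0.8000 + 0.0650 × 0.2000
     = 0.02712000 + 0.01300000
     = 0.04012000

Step 2: Apply Bayes' theorem
P(A|D) = P(D|A)P(A) / P(D)
       = 0.02712000 / 0.04012000
       = 0.6760


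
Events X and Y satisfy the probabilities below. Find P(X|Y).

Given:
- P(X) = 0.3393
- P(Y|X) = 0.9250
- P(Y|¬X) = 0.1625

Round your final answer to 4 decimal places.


Bayes' theorem: P(X|Y) = P(Y|X) × P(X) / P(Y)

Step 1: Calculate P(Y) using law of total probability
P(Y) = P(Y|X)P(X) + P(Y|¬X)P(¬X)
     = 0.9250 × 0.3393 + 0.1625 × 0.6607
     = 0.31385250 + 0.10736375
     = 0.42121625

Step 2: Apply Bayes' theorem
P(X|Y) = P(Y|X) × P(X) / P(Y)
       = 0.31385250 / 0.42121625
       = 0.7451


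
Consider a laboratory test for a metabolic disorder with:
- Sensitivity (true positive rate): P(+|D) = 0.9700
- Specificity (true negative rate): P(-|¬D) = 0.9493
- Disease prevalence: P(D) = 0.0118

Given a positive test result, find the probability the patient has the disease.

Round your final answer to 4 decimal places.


Let D = has disease, + = positive test

Given:
- P(D) = 0.0118 (prevalence)
- P(+|D) = 0.9700 (sensitivity)
- P(-|¬D) = 0.9493 (specificity)
- P(+|¬D) = 0.0507 (false positive rate = 1 - specificity)

Step 1: Find P(+)
P(+) = P(+|D)P(D) + P(+|¬D)P(¬D)
     = 0.9700 × 0.0118 + 0.0507 × 0.9882
     = 0.01144600 + 0.05010174
     = 0.06154774

Step 2: Apply Bayes' theorem for P(D|+)
P(D|+) = P(+|D)P(D) / P(+)
       = 0.01144600 / 0.06154774
       = 0.1860


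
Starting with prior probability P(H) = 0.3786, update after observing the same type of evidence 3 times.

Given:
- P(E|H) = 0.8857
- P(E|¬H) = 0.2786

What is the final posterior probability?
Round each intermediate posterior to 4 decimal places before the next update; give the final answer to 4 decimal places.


Sequential Bayesian updating:

Initial prior: P(H) = 0.3786

Update 1:
  P(E) = 0.8857 × 0.3786 + 0.2786 × 0.6214 = 0.33532602 + 0.17312204 = 0.50844806
  P(H|E) = 0.33532602 / 0.50844806 = 0.6595

Update 2:
  P(E) = 0.8857 × 0.6595 + 0.2786 × 0.3405 = 0.58411915 + 0.09486330 = 0.67898245
  P(H|E) = 0.58411915 / 0.67898245 = 0.8603

Update 3:
  P(E) = 0.8857 × 0.8603 + 0.2786 × 0.1397 = 0.76196771 + 0.03892042 = 0.80088813
  P(H|E) = 0.76196771 / 0.80088813 = 0.9514

Final posterior: 0.9514


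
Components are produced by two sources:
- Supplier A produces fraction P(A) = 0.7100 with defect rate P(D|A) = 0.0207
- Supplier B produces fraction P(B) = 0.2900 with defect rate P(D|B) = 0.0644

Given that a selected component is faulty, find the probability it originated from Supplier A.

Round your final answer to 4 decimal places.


Let A = from Supplier A, D = faulty

Given:
- P(A) = 0.7100, P(B) = 0.2900
- P(D|A) = 0.0207, P(D|B) = 0.0644

Step 1: Find P(D)
P(D) = P(D|A)P(A) + P(D|B)P(B)
     = 0.0207 × 0.7100 + 0.0644 × 0.2900
     = 0.01469700 + 0.01867600
     = 0.03337300

Step 2: Apply Bayes' theorem
P(A|D) = P(D|A)P(A) / P(D)
       = 0.01469700 / 0.03337300
       = 0.4404


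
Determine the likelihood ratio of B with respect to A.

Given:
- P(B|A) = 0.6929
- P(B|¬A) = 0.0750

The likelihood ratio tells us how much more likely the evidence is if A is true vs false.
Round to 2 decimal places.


Likelihood Ratio (LR) = P(B|A) / P(B|¬A)

LR = 0.6929 / 0.0750
   = 9.24

The evidence is 9.24 times more likely if A is true than if A is false.
LR > 1, so observing B raises the odds in favor of A.


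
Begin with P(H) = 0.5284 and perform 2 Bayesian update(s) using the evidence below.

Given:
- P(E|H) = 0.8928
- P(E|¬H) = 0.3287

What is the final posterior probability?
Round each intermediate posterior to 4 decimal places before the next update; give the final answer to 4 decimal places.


Sequential Bayesian updating:

Initial prior: P(H) = 0.5284

Update 1:
  P(E) = 0.8928 × 0.5284 + 0.3287 × 0.4716 = 0.47175552 + 0.15501492 = 0.62677044
  P(H|E) = 0.47175552 / 0.62677044 = 0.7527

Update 2:
  P(E) = 0.8928 × 0.7527 + 0.3287 × 0.2473 = 0.67201056 + 0.08128751 = 0.75329807
  P(H|E) = 0.67201056 / 0.75329807 = 0.8921

Final posterior: 0.8921


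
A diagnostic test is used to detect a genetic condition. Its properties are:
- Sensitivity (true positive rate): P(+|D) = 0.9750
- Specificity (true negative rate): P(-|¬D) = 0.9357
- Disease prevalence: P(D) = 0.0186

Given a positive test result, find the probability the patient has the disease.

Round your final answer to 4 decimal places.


Let D = has disease, + = positive test

Given:
- P(D) = 0.0186 (prevalence)
- P(+|D) = 0.9750 (sensitivity)
- P(-|¬D) = 0.9357 (specificity)
- P(+|¬D) = 0.0643 (false positive rate = 1 - specificity)

Step 1: Find P(+)
P(+) = P(+|D)P(D) + P(+|¬D)P(¬D)
     = 0.9750 × 0.0186 + 0.0643 × 0.9814
     = 0.01813500 + 0.06310402
     = 0.08123902

Step 2: Apply Bayes' theorem for P(D|+)
P(D|+) = P(+|D)P(D) / P(+)
       = 0.01813500 / 0.08123902
       = 0.2232


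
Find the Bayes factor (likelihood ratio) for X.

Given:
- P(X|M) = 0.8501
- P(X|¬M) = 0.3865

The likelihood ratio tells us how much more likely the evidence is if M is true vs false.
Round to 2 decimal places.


Likelihood Ratio (LR) = P(X|M) / P(X|¬M)

LR = 0.8501 / 0.3865
   = 2.20

The evidence is 2.20 times more likely if M is true than if M is false.
Since LR > 1, the evidence supports M over ¬M.


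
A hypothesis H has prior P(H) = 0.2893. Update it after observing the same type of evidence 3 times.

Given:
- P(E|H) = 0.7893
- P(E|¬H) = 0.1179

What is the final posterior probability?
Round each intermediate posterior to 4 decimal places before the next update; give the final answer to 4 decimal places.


Sequential Bayesian updating:

Initial prior: P(H) = 0.2893

Update 1:
  P(E) = 0.7893 × 0.2893 + 0.1179 × 0.7107 = 0.22834449 + 0.08379153 = 0.31213602
  P(H|E) = 0.22834449 / 0.31213602 = 0.7316

Update 2:
  P(E) = 0.7893 × 0.7316 + 0.1179 × 0.2684 = 0.57745188 + 0.03164436 = 0.60909624
  P(H|E) = 0.57745188 / 0.60909624 = 0.9480

Update 3:
  P(E) = 0.7893 × 0.9480 + 0.1179 × 0.0520 = 0.74825640 + 0.00613080 = 0.75438720
  P(H|E) = 0.74825640 / 0.75438720 = 0.9919

Final posterior: 0.9919
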